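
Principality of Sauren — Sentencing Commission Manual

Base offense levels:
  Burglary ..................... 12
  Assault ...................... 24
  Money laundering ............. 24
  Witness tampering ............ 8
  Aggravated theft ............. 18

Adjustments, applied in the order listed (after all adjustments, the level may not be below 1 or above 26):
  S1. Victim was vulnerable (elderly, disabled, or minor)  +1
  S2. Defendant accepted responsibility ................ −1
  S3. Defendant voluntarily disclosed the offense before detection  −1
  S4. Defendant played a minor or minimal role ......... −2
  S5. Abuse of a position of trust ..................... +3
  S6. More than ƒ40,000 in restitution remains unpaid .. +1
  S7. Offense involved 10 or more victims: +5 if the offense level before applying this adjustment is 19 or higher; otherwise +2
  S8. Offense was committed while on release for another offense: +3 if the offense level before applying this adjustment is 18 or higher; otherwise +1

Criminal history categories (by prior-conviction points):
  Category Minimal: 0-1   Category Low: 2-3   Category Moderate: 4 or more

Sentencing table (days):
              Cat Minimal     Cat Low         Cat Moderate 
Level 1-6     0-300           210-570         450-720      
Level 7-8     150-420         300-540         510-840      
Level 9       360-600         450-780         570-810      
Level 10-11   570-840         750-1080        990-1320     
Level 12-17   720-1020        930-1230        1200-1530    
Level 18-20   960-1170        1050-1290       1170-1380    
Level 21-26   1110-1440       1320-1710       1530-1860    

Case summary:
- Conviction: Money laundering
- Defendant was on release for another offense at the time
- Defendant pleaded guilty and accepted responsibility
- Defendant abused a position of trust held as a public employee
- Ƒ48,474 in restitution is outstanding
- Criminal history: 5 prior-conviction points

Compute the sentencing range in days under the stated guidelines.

1530-1860 days

Base offense level for money laundering: 24.
S2 applies: 24 − 1 = 23.
S3 does not apply.
S5 applies: 23 + 3 = 26.
S6 applies: 26 + 1 = 27.
S7 does not apply.
S8 applies (level before this adjustment is 27 ≥ 18, so +3): 27 + 3 = 30.
Level 30 exceeds the maximum of 26; capped at 26.
Final offense level: 26.
Criminal history: 5 prior points → Category Moderate (4+).
Level 26 falls in the 21-26 band.
Grid: Level 21-26 × Category Moderate = 1530-1860 days.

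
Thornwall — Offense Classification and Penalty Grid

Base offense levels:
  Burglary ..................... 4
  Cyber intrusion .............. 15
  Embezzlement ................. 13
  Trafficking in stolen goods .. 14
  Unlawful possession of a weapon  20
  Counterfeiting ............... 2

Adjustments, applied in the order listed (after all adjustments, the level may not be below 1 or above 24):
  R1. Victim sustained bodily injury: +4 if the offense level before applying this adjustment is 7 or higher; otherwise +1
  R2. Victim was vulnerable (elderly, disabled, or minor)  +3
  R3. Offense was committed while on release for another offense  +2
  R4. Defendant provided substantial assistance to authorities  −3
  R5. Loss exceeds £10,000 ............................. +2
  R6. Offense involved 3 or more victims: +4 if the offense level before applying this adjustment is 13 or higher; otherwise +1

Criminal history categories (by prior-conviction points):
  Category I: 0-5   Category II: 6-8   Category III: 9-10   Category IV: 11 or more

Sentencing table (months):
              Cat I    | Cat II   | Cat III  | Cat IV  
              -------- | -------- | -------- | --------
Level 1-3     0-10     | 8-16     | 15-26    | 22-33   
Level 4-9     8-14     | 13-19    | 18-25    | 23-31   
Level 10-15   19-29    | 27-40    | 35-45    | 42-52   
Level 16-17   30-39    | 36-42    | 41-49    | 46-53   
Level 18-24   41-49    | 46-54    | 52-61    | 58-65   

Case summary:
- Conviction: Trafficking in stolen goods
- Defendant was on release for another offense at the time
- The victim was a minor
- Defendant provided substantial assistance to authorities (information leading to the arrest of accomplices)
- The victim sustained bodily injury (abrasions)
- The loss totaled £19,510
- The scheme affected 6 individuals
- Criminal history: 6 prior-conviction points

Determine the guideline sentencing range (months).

Base offense level for trafficking in stolen goods: 14.
R1 applies (level before this adjustment is 14 ≥ 7, so +4): 14 + 4 = 18.
R2 applies: 18 + 3 = 21.
R3 applies: 21 + 2 = 23.
R4 applies: 23 − 3 = 20.
R5 applies: 20 + 2 = 22.
R6 applies (level before this adjustment is 22 ≥ 13, so +4): 22 + 4 = 26.
Level 26 exceeds the maximum of 24; capped at 24.
Final offense level: 24.
Criminal history: 6 prior points → Category II (6-8).
Level 24 falls in the 18-24 band.
Grid: Level 18-24 × Category II = 46-54 months.

46-54 months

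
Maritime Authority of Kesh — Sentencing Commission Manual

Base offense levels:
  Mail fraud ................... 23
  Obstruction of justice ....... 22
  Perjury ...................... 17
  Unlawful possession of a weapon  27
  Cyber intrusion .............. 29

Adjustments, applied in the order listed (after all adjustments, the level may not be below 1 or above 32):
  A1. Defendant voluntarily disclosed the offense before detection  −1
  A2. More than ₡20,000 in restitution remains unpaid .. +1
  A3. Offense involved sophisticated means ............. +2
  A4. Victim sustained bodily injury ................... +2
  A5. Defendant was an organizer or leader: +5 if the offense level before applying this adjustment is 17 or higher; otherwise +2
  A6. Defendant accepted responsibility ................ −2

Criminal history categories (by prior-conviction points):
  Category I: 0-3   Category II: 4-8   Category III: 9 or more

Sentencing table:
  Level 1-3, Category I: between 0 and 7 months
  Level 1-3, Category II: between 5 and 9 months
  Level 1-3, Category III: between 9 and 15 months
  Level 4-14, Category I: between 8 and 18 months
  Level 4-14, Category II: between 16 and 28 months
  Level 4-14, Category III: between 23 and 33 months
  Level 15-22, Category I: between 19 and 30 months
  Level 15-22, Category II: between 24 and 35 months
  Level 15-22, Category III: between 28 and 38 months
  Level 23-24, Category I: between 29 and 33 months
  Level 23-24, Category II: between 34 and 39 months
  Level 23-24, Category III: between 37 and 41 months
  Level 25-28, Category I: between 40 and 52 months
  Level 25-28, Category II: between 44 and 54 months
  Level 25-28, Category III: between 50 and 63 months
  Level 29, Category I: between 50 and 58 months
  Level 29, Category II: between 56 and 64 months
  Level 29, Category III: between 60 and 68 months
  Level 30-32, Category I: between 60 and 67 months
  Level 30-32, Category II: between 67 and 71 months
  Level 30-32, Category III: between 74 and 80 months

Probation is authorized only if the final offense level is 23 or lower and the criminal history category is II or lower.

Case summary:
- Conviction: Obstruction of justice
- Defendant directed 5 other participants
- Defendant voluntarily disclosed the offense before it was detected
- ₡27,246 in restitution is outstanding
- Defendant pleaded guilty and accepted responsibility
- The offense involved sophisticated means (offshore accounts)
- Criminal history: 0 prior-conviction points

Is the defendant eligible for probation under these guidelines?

No

Base offense level for obstruction of justice: 22.
A1 applies: 22 − 1 = 21.
A2 applies: 21 + 1 = 22.
A3 applies: 22 + 2 = 24.
A5 applies (level before this adjustment is 24 ≥ 17, so +5): 24 + 5 = 29.
A6 applies: 29 − 2 = 27.
Final offense level: 27.
Criminal history: 0 prior points → Category I (0-3).
Level 27 falls in the 25-28 band.
Grid: Level 25-28 × Category I = 40-52 months.
Probation check: level 27 > 23 and category I ≤ II → not eligible.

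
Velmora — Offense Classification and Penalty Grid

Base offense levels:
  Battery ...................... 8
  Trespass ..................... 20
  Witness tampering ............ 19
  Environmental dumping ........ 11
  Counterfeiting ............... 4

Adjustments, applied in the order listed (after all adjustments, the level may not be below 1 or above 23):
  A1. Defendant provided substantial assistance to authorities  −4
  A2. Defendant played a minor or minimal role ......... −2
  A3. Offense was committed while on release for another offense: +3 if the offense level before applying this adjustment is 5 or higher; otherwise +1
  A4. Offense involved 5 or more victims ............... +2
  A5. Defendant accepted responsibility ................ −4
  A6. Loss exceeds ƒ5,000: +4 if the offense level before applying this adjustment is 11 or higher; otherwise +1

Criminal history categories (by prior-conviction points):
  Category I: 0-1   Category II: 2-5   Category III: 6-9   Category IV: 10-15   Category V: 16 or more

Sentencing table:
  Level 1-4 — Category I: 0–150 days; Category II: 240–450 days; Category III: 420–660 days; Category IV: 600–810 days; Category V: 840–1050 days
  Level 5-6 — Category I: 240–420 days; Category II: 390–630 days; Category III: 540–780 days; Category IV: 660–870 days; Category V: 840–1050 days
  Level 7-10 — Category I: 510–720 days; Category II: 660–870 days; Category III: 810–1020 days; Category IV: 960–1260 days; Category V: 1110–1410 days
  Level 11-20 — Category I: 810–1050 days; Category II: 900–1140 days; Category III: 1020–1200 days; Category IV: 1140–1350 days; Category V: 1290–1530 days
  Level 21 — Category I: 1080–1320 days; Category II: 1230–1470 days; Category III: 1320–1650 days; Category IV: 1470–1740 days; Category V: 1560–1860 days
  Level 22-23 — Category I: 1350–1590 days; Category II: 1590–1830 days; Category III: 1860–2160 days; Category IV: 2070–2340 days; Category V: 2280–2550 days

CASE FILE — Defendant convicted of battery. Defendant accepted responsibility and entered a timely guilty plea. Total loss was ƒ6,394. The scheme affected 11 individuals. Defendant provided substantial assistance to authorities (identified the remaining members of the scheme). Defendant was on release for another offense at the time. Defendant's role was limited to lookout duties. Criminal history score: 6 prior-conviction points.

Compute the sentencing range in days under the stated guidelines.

420-660 days

Base offense level for battery: 8.
A1 applies: 8 − 4 = 4.
A2 applies: 4 − 2 = 2.
A3 applies (level before this adjustment is 2 < 5, so +1): 2 + 1 = 3.
A4 applies: 3 + 2 = 5.
A5 applies: 5 − 4 = 1.
A6 applies (level before this adjustment is 1 < 11, so +1): 1 + 1 = 2.
Final offense level: 2.
Criminal history: 6 prior points → Category III (6-9).
Level 2 falls in the 1-4 band.
Grid: Level 1-4 × Category III = 420-660 days.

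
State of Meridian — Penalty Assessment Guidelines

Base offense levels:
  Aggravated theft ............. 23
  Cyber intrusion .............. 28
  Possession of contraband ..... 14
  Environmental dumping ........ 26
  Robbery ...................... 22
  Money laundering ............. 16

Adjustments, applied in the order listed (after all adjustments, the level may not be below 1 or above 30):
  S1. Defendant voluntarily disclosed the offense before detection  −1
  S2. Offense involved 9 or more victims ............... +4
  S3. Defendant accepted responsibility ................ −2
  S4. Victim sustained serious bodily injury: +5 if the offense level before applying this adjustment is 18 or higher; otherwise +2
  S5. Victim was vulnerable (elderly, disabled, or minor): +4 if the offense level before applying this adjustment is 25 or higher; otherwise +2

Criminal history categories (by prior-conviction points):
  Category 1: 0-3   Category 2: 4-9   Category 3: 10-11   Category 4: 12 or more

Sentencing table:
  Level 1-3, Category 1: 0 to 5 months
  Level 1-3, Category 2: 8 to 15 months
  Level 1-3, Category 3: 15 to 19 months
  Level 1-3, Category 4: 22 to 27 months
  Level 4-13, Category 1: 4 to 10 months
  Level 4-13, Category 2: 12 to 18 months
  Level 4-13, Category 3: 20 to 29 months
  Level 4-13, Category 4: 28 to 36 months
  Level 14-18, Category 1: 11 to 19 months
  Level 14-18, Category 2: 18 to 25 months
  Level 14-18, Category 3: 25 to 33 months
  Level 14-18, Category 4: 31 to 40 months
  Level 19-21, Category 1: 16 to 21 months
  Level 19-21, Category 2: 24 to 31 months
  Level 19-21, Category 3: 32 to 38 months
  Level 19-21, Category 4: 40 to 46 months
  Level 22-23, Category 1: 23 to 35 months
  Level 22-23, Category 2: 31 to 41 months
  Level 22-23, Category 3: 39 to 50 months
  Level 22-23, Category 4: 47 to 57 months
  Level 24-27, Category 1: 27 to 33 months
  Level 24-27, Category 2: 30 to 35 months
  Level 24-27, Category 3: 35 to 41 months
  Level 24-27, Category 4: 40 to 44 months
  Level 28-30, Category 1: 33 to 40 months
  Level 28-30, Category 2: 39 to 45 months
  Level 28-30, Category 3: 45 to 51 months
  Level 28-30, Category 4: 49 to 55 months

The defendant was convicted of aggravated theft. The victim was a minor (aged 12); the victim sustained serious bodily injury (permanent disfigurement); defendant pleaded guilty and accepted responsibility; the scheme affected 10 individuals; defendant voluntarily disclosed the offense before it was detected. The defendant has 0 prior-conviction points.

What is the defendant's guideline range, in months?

33-40 months

Base offense level for aggravated theft: 23.
S1 applies: 23 − 1 = 22.
S2 applies: 22 + 4 = 26.
S3 applies: 26 − 2 = 24.
S4 applies (level before this adjustment is 24 ≥ 18, so +5): 24 + 5 = 29.
S5 applies (level before this adjustment is 29 ≥ 25, so +4): 29 + 4 = 33.
Level 33 exceeds the maximum of 30; capped at 30.
Final offense level: 30.
Criminal history: 0 prior points → Category 1 (0-3).
Level 30 falls in the 28-30 band.
Grid: Level 28-30 × Category 1 = 33-40 months.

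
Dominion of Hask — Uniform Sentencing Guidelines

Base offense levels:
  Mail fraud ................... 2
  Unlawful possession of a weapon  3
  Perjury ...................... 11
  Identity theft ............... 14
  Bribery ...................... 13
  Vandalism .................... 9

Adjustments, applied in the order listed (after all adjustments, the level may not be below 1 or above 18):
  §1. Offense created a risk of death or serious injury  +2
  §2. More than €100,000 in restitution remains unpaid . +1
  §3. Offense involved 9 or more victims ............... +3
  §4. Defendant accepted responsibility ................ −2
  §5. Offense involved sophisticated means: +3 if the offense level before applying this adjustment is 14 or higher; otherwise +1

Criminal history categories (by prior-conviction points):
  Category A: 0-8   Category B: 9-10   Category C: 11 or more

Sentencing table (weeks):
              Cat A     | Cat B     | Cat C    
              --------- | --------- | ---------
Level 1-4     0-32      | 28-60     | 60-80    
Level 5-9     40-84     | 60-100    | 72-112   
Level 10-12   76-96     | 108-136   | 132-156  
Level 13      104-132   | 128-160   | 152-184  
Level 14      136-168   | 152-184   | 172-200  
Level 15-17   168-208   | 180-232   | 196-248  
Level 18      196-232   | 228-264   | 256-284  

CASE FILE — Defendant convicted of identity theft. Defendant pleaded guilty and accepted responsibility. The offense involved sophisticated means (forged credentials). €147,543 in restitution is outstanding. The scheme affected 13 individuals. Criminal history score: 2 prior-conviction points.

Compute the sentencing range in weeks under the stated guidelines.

196-232 weeks

Base offense level for identity theft: 14.
§1 does not apply.
§2 applies: 14 + 1 = 15.
§3 applies: 15 + 3 = 18.
§4 applies: 18 − 2 = 16.
§5 applies (level before this adjustment is 16 ≥ 14, so +3): 16 + 3 = 19.
Level 19 exceeds the maximum of 18; capped at 18.
Final offense level: 18.
Criminal history: 2 prior points → Category A (0-8).
Level 18 falls in the 18 band.
Grid: Level 18 × Category A = 196-232 weeks.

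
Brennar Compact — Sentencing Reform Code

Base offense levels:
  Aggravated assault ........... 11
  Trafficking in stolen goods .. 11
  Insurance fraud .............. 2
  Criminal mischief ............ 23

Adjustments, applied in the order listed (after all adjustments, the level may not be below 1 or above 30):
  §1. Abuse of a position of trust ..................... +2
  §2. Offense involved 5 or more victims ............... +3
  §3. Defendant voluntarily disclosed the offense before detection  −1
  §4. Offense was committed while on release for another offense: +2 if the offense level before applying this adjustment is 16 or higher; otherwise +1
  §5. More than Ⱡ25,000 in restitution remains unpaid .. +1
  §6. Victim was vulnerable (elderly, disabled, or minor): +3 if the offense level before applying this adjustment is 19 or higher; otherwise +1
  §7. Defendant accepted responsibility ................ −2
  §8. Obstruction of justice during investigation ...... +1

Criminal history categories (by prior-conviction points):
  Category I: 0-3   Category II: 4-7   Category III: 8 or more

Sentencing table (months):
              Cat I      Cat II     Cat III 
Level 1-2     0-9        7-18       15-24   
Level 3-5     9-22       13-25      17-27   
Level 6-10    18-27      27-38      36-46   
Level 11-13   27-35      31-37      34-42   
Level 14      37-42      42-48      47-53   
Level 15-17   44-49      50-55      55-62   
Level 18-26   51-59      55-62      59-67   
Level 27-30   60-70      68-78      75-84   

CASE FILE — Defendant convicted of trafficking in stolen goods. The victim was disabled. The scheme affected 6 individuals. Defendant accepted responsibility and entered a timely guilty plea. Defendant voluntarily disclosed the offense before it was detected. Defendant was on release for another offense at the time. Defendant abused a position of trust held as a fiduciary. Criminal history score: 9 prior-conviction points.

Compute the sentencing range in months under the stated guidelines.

55-62 months

Base offense level for trafficking in stolen goods: 11.
§1 applies: 11 + 2 = 13.
§2 applies: 13 + 3 = 16.
§3 applies: 16 − 1 = 15.
§4 applies (level before this adjustment is 15 < 16, so +1): 15 + 1 = 16.
§6 applies (level before this adjustment is 16 < 19, so +1): 16 + 1 = 17.
§7 applies: 17 − 2 = 15.
Final offense level: 15.
Criminal history: 9 prior points → Category III (8+).
Level 15 falls in the 15-17 band.
Grid: Level 15-17 × Category III = 55-62 months.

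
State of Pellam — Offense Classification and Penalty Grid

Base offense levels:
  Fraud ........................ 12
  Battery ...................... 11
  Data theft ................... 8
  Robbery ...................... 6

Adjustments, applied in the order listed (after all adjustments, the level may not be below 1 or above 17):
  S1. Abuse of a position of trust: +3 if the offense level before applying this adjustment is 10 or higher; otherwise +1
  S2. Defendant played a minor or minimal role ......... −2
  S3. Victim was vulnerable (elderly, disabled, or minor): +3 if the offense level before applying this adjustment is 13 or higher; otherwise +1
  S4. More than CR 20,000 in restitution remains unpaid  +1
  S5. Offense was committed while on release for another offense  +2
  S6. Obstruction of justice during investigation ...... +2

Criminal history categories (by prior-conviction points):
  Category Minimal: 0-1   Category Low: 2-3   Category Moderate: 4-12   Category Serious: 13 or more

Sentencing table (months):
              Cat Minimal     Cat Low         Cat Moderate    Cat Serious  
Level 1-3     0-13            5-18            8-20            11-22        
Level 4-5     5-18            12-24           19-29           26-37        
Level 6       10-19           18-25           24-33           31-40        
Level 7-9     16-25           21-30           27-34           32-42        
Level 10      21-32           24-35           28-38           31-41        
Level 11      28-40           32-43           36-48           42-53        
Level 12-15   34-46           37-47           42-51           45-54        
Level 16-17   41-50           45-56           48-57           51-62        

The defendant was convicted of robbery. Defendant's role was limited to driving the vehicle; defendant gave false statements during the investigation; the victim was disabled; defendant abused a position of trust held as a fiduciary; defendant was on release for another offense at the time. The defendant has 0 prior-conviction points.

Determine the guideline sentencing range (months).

Base offense level for robbery: 6.
S1 applies (level before this adjustment is 6 < 10, so +1): 6 + 1 = 7.
S2 applies: 7 − 2 = 5.
S3 applies (level before this adjustment is 5 < 13, so +1): 5 + 1 = 6.
S5 applies: 6 + 2 = 8.
S6 applies: 8 + 2 = 10.
Final offense level: 10.
Criminal history: 0 prior points → Category Minimal (0-1).
Level 10 falls in the 10 band.
Grid: Level 10 × Category Minimal = 21-32 months.

21-32 months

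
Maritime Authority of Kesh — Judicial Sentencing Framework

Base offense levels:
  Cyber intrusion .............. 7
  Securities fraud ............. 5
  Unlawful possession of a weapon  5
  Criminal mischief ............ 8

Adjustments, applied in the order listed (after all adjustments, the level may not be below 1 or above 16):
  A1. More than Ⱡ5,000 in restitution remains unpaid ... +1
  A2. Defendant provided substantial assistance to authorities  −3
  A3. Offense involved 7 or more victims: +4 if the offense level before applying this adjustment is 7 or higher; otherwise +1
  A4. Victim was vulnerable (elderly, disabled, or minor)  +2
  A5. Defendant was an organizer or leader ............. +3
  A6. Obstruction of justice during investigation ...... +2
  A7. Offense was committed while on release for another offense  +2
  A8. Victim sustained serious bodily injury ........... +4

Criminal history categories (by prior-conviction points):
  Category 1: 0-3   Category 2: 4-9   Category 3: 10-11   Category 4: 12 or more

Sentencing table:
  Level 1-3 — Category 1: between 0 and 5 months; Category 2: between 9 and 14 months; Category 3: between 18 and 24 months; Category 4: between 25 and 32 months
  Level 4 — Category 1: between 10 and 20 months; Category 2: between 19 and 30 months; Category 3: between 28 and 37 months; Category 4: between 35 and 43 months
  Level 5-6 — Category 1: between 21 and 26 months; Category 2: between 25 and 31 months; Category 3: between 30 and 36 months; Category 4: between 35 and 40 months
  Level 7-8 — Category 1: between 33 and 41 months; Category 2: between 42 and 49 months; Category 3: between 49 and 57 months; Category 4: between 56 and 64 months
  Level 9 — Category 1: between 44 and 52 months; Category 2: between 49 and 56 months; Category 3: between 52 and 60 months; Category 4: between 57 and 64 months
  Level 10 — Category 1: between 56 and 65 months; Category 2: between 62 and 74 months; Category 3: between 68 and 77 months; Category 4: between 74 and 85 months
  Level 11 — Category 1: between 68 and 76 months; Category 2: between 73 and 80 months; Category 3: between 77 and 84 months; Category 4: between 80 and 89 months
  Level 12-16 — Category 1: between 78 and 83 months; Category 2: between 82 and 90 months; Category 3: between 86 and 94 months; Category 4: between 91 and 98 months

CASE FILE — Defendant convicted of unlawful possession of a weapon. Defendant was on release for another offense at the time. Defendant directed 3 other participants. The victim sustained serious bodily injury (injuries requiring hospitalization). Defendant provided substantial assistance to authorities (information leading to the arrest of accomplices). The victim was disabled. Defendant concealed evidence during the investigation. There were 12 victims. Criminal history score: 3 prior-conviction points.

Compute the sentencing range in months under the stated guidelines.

78-83 months

Base offense level for unlawful possession of a weapon: 5.
A1 does not apply.
A2 applies: 5 − 3 = 2.
A3 applies (level before this adjustment is 2 < 7, so +1): 2 + 1 = 3.
A4 applies: 3 + 2 = 5.
A5 applies: 5 + 3 = 8.
A6 applies: 8 + 2 = 10.
A7 applies: 10 + 2 = 12.
A8 applies: 12 + 4 = 16.
Final offense level: 16.
Criminal history: 3 prior points → Category 1 (0-3).
Level 16 falls in the 12-16 band.
Grid: Level 12-16 × Category 1 = 78-83 months.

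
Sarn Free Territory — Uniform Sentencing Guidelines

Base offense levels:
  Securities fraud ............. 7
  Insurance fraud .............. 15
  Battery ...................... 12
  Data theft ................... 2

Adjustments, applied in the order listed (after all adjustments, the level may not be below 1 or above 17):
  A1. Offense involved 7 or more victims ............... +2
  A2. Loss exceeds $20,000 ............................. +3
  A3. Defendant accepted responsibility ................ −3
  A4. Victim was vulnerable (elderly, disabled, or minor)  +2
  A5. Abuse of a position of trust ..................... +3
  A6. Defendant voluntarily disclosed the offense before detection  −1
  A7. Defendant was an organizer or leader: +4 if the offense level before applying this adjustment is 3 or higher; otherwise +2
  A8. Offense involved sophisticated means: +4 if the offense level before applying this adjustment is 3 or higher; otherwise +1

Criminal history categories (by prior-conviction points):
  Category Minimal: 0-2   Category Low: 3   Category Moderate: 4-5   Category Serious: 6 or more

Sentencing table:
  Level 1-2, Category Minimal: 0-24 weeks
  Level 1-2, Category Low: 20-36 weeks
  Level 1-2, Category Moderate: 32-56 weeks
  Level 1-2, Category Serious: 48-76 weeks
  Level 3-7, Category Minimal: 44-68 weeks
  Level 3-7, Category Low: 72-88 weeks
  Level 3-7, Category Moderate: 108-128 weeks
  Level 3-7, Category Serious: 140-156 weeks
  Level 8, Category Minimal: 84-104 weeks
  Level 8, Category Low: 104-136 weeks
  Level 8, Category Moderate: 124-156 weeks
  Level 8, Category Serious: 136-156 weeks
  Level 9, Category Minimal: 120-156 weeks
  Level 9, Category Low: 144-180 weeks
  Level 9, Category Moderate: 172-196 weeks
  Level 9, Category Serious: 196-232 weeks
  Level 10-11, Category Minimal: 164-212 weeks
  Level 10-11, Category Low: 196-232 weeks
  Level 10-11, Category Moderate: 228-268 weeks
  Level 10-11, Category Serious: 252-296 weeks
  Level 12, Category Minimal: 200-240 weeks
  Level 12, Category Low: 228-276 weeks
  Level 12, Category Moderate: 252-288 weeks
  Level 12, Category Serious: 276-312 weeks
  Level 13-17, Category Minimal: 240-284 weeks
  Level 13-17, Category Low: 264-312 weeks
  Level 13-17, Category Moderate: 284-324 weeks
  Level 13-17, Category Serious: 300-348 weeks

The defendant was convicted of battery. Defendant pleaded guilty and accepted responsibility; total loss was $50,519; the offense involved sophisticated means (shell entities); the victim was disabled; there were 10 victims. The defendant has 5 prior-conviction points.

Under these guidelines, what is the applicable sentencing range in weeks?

Base offense level for battery: 12.
A1 applies: 12 + 2 = 14.
A2 applies: 14 + 3 = 17.
A3 applies: 17 − 3 = 14.
A4 applies: 14 + 2 = 16.
A6 does not apply.
A8 applies (level before this adjustment is 16 ≥ 3, so +4): 16 + 4 = 20.
Level 20 exceeds the maximum of 17; capped at 17.
Final offense level: 17.
Criminal history: 5 prior points → Category Moderate (4-5).
Level 17 falls in the 13-17 band.
Grid: Level 13-17 × Category Moderate = 284-324 weeks.

284-324 weeks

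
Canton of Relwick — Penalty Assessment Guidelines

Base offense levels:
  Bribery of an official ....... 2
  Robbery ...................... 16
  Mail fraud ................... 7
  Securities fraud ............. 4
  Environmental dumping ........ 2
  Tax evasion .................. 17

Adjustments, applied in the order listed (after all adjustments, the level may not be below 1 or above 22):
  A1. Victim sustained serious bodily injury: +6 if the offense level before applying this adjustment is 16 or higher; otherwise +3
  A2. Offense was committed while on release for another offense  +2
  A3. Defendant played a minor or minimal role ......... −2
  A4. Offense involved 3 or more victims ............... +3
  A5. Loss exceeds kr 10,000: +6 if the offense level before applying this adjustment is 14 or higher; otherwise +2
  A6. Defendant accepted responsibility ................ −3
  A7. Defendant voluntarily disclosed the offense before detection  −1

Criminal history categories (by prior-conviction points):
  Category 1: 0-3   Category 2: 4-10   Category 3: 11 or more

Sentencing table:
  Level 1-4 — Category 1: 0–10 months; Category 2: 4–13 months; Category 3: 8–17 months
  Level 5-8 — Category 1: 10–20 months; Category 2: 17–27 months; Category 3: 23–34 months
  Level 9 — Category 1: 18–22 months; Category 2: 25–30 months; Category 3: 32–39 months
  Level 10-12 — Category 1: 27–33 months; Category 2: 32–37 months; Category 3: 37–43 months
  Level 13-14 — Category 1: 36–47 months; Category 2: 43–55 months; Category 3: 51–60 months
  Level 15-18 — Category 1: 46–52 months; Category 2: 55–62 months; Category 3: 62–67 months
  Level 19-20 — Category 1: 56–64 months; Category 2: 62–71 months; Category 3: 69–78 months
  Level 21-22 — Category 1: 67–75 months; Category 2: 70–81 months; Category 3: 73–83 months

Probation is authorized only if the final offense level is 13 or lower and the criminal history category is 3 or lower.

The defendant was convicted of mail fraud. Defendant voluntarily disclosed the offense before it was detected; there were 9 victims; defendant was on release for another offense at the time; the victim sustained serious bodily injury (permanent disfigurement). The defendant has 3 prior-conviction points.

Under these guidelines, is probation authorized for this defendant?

Base offense level for mail fraud: 7.
A1 applies (level before this adjustment is 7 < 16, so +3): 7 + 3 = 10.
A2 applies: 10 + 2 = 12.
A3 does not apply.
A4 applies: 12 + 3 = 15.
A5 does not apply.
A6 does not apply.
A7 applies: 15 − 1 = 14.
Final offense level: 14.
Criminal history: 3 prior points → Category 1 (0-3).
Level 14 falls in the 13-14 band.
Grid: Level 13-14 × Category 1 = 36-47 months.
Probation check: level 14 > 13 and category 1 ≤ 3 → not eligible.

No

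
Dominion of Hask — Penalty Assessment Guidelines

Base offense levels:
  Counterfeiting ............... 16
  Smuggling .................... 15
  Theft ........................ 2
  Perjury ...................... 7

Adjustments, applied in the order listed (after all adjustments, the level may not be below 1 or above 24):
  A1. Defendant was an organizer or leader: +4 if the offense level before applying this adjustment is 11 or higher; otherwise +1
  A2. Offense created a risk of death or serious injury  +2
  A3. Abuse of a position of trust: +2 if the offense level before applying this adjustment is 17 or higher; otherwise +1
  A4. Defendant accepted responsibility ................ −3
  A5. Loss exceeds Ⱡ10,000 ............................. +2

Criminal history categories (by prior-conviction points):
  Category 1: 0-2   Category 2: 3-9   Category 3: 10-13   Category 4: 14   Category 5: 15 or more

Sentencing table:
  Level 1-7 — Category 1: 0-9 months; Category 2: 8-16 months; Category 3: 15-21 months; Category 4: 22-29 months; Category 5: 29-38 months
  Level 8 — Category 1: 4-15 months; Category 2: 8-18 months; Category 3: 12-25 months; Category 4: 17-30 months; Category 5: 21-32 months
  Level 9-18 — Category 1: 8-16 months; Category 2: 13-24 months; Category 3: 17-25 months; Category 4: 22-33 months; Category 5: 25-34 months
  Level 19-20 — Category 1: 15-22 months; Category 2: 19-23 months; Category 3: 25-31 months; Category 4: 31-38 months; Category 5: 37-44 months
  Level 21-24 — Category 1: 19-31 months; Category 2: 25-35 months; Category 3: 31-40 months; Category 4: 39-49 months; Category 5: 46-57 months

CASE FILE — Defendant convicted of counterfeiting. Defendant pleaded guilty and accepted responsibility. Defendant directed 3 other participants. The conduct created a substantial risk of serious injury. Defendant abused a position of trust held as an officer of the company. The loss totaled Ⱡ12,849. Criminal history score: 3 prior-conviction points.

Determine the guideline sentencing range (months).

Base offense level for counterfeiting: 16.
A1 applies (level before this adjustment is 16 ≥ 11, so +4): 16 + 4 = 20.
A2 applies: 20 + 2 = 22.
A3 applies (level before this adjustment is 22 ≥ 17, so +2): 22 + 2 = 24.
A4 applies: 24 − 3 = 21.
A5 applies: 21 + 2 = 23.
Final offense level: 23.
Criminal history: 3 prior points → Category 2 (3-9).
Level 23 falls in the 21-24 band.
Grid: Level 21-24 × Category 2 = 25-35 months.

25-35 months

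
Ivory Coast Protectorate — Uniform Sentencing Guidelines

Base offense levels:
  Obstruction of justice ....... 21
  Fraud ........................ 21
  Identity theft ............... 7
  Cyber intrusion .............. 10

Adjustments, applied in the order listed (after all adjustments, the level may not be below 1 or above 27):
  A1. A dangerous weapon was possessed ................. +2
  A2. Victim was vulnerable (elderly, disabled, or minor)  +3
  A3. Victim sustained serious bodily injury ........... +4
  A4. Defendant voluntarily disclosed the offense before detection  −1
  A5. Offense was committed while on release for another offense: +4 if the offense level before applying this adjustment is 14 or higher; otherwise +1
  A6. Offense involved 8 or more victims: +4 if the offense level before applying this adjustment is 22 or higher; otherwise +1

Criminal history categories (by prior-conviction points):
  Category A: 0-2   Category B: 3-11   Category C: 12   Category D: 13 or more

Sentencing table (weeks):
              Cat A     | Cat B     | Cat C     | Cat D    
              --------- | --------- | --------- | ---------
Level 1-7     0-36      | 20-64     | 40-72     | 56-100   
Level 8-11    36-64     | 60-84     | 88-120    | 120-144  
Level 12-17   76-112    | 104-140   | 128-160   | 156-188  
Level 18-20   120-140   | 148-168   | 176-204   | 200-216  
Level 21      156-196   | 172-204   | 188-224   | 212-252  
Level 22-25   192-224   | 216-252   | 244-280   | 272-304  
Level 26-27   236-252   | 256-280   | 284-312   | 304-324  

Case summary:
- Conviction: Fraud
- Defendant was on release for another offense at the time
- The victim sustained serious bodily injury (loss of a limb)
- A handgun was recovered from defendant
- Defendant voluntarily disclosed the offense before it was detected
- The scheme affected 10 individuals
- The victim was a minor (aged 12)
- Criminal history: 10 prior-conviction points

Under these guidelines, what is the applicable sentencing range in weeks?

256-280 weeks

Base offense level for fraud: 21.
A1 applies: 21 + 2 = 23.
A2 applies: 23 + 3 = 26.
A3 applies: 26 + 4 = 30.
A4 applies: 30 − 1 = 29.
A5 applies (level before this adjustment is 29 ≥ 14, so +4): 29 + 4 = 33.
A6 applies (level before this adjustment is 33 ≥ 22, so +4): 33 + 4 = 37.
Level 37 exceeds the maximum of 27; capped at 27.
Final offense level: 27.
Criminal history: 10 prior points → Category B (3-11).
Level 27 falls in the 26-27 band.
Grid: Level 26-27 × Category B = 256-280 weeks.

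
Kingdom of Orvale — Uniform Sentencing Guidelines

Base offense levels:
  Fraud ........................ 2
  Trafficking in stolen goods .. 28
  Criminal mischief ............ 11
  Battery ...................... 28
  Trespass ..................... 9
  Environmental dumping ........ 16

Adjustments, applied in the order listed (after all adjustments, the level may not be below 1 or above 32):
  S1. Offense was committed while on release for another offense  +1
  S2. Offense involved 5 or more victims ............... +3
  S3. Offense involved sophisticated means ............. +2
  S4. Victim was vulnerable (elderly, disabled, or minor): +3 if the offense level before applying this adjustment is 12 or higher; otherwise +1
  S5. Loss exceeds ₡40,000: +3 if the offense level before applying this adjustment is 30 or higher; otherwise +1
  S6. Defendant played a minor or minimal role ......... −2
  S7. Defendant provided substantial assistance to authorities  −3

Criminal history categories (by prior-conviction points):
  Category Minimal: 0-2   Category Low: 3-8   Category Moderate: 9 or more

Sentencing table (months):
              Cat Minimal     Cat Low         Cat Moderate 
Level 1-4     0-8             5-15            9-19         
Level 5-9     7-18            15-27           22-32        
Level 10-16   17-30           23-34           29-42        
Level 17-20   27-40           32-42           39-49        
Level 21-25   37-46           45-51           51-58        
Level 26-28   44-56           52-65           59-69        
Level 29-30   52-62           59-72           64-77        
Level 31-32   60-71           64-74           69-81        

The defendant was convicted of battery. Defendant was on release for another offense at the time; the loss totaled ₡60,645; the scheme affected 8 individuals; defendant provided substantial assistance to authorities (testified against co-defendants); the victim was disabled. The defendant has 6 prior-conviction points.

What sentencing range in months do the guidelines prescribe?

64-74 months

Base offense level for battery: 28.
S1 applies: 28 + 1 = 29.
S2 applies: 29 + 3 = 32.
S3 does not apply.
S4 applies (level before this adjustment is 32 ≥ 12, so +3): 32 + 3 = 35.
S5 applies (level before this adjustment is 35 ≥ 30, so +3): 35 + 3 = 38.
S7 applies: 38 − 3 = 35.
Level 35 exceeds the maximum of 32; capped at 32.
Final offense level: 32.
Criminal history: 6 prior points → Category Low (3-8).
Level 32 falls in the 31-32 band.
Grid: Level 31-32 × Category Low = 64-74 months.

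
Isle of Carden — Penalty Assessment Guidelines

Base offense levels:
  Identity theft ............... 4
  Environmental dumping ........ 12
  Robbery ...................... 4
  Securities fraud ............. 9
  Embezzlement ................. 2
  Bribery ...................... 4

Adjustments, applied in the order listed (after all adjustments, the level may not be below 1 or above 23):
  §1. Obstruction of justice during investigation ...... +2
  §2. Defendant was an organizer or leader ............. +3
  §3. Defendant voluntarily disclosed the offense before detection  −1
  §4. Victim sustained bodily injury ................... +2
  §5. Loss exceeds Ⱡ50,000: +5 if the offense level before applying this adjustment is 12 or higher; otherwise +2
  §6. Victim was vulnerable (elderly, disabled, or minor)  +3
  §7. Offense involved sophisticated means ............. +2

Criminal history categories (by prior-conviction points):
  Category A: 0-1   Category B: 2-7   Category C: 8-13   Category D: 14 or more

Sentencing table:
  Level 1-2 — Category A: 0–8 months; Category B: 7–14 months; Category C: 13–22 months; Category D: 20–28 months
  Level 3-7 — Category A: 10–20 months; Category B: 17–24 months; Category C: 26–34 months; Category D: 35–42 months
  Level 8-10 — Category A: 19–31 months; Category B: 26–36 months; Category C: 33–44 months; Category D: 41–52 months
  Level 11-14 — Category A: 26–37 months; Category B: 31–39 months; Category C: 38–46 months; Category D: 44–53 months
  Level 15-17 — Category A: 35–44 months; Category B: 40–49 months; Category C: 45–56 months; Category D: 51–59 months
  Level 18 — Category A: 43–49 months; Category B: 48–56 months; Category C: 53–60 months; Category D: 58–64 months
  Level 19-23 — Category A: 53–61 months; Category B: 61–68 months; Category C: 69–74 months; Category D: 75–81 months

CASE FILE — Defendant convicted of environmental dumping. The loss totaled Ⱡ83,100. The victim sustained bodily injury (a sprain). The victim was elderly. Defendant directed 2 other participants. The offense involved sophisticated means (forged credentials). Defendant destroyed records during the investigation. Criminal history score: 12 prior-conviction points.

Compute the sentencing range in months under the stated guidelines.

Base offense level for environmental dumping: 12.
§1 applies: 12 + 2 = 14.
§2 applies: 14 + 3 = 17.
§3 does not apply.
§4 applies: 17 + 2 = 19.
§5 applies (level before this adjustment is 19 ≥ 12, so +5): 19 + 5 = 24.
§6 applies: 24 + 3 = 27.
§7 applies: 27 + 2 = 29.
Level 29 exceeds the maximum of 23; capped at 23.
Final offense level: 23.
Criminal history: 12 prior points → Category C (8-13).
Level 23 falls in the 19-23 band.
Grid: Level 19-23 × Category C = 69-74 months.

69-74 months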